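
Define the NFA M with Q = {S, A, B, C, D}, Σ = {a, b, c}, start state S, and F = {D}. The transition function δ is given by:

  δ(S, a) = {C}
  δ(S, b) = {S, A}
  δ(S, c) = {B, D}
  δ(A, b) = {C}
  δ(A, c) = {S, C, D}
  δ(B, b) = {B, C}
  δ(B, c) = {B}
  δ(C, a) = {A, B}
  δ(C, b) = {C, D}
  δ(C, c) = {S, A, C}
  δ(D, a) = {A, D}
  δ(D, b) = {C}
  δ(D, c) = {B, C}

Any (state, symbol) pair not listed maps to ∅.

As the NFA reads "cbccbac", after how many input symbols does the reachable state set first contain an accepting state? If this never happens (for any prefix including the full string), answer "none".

1

Start in {S}.
Read 'c': {S} → {B, D}.
None of the earlier sets intersect F, but {B, D} does.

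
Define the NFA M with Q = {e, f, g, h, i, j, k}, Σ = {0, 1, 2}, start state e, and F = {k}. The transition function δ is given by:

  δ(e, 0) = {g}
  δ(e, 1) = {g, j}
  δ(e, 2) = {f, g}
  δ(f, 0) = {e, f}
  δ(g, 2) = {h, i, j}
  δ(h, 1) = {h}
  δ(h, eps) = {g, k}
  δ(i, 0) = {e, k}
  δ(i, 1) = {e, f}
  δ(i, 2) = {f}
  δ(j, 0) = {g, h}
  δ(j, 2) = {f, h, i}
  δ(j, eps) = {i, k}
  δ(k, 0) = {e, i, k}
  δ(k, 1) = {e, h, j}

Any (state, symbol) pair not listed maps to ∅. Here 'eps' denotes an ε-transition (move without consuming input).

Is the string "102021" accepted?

Yes

Start in {e}.
Read '1': {e} → {g, i, j, k}.
Read '0': {g, i, j, k} → {e, g, h, i, k}.
Read '2': {e, g, h, i, k} → {f, g, h, i, j, k}.
Read '0': {f, g, h, i, j, k} → {e, f, g, h, i, k}.
Read '2': {e, f, g, h, i, k} → {f, g, h, i, j, k}.
Read '1': {f, g, h, i, j, k} → {e, f, g, h, i, j, k}.
The final set {e, f, g, h, i, j, k} contains the accepting state k.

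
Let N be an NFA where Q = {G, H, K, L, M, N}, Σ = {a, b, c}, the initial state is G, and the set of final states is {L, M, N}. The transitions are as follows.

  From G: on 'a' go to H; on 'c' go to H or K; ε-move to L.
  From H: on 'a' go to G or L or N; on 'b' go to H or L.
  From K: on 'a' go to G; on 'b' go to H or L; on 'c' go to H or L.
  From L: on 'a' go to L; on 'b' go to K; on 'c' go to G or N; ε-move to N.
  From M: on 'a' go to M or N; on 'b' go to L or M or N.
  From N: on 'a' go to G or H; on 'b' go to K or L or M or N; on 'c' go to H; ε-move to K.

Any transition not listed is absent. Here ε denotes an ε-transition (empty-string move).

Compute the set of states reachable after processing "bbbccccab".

Start: ε-closure({G}) = {G, K, L, N}.
Read 'b': {G, K, L, N} → {H, K, L, M, N}.
Read 'b': {H, K, L, M, N} → {H, K, L, M, N}.
Read 'b': {H, K, L, M, N} → {H, K, L, M, N}.
Read 'c': {H, K, L, M, N} → {G, H, K, L, N}.
Read 'c': {G, H, K, L, N} → {G, H, K, L, N}.
Read 'c': {G, H, K, L, N} → {G, H, K, L, N}.
Read 'c': {G, H, K, L, N} → {G, H, K, L, N}.
Read 'a': {G, H, K, L, N} → {G, H, K, L, N}.
Read 'b': {G, H, K, L, N} → {H, K, L, M, N}.

{H, K, L, M, N}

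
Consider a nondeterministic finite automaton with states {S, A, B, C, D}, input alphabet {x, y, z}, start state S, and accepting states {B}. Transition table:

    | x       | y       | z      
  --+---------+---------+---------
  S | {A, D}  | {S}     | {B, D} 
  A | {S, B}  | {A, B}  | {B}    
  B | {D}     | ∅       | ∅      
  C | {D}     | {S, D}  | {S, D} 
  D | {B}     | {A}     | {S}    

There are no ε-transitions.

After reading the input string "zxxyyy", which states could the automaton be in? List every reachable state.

Start in {S}.
Read 'z': {S} → {B, D}.
Read 'x': {B, D} → {B, D}.
Read 'x': {B, D} → {B, D}.
Read 'y': {B, D} → {A}.
Read 'y': {A} → {A, B}.
Read 'y': {A, B} → {A, B}.

{A, B}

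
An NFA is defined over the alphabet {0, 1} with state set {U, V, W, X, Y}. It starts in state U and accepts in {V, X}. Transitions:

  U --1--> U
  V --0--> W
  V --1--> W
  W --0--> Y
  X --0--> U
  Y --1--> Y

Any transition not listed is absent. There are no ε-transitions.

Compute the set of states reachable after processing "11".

{U}

Start in {U}.
Read '1': {U} → {U}.
Read '1': {U} → {U}.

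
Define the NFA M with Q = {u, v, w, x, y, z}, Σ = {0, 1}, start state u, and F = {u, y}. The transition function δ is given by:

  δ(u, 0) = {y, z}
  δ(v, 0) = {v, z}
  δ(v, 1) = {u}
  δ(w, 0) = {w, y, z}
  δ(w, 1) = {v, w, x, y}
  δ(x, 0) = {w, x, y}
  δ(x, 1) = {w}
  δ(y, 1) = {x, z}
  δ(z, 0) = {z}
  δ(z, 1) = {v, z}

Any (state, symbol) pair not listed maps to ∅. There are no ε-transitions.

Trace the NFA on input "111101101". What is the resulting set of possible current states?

∅

Start in {u}.
Read '1': u→∅; now ∅.
The set is empty and remains empty for the remaining 8 symbols.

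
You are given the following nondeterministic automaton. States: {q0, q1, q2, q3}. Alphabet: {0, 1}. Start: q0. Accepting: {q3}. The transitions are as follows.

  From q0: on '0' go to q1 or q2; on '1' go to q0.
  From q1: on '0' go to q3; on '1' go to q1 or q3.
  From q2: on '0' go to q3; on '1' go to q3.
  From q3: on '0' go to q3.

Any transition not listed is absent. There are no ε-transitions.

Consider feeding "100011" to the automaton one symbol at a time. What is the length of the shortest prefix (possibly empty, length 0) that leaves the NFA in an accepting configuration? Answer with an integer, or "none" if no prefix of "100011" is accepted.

3

Start in {q0}.
Read '1': q0→{q0}; now {q0}.
Read '0': q0→{q1, q2}; now {q1, q2}.
Read '0': q1→{q3}, q2→{q3}; now {q3}.
None of the earlier sets intersect F, but {q3} does.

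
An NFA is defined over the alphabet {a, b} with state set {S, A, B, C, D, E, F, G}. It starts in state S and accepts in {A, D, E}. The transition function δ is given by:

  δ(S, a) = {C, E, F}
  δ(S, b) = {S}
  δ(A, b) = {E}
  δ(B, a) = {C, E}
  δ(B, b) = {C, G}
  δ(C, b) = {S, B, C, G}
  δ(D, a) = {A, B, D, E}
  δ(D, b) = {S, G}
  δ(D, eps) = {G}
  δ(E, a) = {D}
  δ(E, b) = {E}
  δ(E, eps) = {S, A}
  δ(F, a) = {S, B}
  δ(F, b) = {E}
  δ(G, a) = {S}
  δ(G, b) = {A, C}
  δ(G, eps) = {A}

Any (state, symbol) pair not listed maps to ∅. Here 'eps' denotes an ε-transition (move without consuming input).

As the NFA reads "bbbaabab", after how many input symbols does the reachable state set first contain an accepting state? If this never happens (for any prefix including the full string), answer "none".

4

Start in {S}.
Read 'b': {S} → {S}.
Read 'b': {S} → {S}.
Read 'b': {S} → {S}.
Read 'a': {S} → {S, A, C, E, F}.
None of the earlier sets intersect F, but {S, A, C, E, F} does.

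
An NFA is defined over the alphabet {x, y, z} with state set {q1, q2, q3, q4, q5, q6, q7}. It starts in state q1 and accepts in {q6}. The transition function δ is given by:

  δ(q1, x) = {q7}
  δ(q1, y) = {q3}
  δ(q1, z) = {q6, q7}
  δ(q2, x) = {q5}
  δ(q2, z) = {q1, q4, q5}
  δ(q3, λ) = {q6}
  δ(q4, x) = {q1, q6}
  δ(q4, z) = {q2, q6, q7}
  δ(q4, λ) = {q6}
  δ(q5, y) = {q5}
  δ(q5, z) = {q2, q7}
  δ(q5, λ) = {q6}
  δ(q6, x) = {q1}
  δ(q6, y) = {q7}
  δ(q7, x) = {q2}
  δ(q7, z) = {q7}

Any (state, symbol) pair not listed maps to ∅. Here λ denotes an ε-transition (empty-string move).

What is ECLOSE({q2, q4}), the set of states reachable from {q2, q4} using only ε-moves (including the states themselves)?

Begin with {q2, q4}.
ε-move q4 → q6; add q6.

{q2, q4, q6}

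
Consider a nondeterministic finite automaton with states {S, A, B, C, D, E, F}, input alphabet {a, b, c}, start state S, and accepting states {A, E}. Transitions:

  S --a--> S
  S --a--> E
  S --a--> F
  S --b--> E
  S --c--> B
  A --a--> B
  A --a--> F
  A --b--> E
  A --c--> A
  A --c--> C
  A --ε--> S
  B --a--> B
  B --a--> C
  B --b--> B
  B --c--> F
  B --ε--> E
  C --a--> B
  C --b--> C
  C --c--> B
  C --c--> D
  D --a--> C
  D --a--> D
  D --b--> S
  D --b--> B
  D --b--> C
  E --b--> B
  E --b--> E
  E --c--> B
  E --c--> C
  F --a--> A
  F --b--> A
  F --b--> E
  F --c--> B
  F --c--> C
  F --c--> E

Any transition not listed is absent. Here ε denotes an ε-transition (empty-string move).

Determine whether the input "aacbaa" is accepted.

Start in {S}.
Read 'a': S→{S, E, F}; now {S, E, F}.
Read 'a': S→{S, E, F}, E→∅, F→{A}; now {S, A, E, F}.
Read 'c': S→{B}, A→{A, C}, E→{B, C}, F→{B, C, E}; union {A, B, C, E}; ε-closure = {S, A, B, C, E}.
Read 'b': S→{E}, A→{E}, B→{B}, C→{C}, E→{B, E}; now {B, C, E}.
Read 'a': B→{B, C}, C→{B}, E→∅; union {B, C}; ε-closure = {B, C, E}.
Read 'a': B→{B, C}, C→{B}, E→∅; union {B, C}; ε-closure = {B, C, E}.
The final set {B, C, E} contains the accepting state E.

Yes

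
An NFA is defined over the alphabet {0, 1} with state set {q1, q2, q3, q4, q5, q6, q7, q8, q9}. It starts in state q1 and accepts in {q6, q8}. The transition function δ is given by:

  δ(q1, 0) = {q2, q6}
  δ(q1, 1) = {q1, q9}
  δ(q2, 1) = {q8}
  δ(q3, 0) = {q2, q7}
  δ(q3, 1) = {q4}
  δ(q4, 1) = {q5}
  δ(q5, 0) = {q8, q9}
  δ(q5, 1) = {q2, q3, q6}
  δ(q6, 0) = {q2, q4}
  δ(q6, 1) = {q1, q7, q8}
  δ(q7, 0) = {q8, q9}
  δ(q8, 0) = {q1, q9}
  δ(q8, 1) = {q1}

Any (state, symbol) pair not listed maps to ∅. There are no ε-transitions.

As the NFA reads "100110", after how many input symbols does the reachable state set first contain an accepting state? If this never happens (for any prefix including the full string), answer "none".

Start in {q1}.
Read '1': q1→{q1, q9}; now {q1, q9}.
Read '0': q1→{q2, q6}, q9→∅; now {q2, q6}.
None of the earlier sets intersect F, but {q2, q6} does.

2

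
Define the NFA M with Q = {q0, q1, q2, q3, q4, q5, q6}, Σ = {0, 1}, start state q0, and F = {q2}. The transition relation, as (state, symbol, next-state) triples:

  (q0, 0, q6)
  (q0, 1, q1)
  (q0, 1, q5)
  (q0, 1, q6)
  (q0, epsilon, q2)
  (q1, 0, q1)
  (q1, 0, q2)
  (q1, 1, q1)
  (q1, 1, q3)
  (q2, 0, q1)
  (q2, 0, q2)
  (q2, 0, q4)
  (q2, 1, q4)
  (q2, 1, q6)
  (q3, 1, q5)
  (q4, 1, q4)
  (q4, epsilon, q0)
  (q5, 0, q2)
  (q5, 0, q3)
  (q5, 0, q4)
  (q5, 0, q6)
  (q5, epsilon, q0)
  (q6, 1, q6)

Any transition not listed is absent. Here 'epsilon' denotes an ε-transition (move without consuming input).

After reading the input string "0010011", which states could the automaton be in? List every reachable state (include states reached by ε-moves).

{q0, q1, q2, q3, q4, q5, q6}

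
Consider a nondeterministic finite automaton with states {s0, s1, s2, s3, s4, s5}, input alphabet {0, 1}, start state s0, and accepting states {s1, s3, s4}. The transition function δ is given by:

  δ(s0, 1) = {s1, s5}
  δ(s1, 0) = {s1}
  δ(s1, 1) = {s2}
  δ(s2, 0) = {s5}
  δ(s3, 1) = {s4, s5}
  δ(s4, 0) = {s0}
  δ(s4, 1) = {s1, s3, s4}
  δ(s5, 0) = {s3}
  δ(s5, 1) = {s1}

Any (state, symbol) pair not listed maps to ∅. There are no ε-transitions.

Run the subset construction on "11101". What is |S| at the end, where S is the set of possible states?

1

Start in {s0}.
Read '1': {s0} → {s1, s5}.
Read '1': {s1, s5} → {s1, s2}.
Read '1': {s1, s2} → {s2}.
Read '0': {s2} → {s5}.
Read '1': {s5} → {s1}.
That set has 1 state.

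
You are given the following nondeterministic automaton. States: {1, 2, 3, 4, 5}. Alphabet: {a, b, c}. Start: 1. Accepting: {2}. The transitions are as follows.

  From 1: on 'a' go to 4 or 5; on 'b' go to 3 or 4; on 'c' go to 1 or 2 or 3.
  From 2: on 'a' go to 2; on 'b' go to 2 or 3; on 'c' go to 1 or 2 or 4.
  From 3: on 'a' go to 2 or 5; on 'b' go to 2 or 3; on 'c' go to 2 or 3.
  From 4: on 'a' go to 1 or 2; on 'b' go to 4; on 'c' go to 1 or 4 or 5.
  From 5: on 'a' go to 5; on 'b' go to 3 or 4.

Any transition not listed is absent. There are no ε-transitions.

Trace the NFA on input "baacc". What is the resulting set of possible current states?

{1, 2, 3, 4, 5}

Start in {1}.
Read 'b': 1→{3, 4}; now {3, 4}.
Read 'a': 3→{2, 5}, 4→{1, 2}; now {1, 2, 5}.
Read 'a': 1→{4, 5}, 2→{2}, 5→{5}; now {2, 4, 5}.
Read 'c': 2→{1, 2, 4}, 4→{1, 4, 5}, 5→∅; now {1, 2, 4, 5}.
Read 'c': 1→{1, 2, 3}, 2→{1, 2, 4}, 4→{1, 4, 5}, 5→∅; now {1, 2, 3, 4, 5}.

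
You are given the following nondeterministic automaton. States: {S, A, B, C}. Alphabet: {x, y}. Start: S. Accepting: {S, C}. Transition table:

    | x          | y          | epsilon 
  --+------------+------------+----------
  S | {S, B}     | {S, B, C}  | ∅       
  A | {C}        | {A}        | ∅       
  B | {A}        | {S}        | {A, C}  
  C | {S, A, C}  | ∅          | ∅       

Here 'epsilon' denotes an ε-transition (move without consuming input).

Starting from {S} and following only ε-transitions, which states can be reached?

Begin with {S}.
No ε-moves leave this set, so the closure equals the set itself.

{S}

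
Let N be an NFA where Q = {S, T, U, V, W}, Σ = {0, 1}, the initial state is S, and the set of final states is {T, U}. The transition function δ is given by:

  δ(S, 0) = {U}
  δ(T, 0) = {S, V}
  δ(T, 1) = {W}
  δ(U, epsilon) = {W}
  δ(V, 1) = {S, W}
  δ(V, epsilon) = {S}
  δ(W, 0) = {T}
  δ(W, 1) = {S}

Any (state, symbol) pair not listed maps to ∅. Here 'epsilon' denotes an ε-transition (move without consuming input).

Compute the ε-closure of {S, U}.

Begin with {S, U}.
ε-move U → W; add W.

{S, U, W}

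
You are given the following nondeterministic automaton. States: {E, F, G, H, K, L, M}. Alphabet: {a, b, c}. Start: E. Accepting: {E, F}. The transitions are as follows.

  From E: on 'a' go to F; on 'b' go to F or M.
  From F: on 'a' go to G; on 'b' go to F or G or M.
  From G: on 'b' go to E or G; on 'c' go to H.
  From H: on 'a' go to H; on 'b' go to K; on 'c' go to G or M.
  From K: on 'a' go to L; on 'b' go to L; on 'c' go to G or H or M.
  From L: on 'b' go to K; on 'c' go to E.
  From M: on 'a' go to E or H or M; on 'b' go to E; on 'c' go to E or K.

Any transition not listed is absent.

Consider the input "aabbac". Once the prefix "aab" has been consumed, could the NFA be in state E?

Yes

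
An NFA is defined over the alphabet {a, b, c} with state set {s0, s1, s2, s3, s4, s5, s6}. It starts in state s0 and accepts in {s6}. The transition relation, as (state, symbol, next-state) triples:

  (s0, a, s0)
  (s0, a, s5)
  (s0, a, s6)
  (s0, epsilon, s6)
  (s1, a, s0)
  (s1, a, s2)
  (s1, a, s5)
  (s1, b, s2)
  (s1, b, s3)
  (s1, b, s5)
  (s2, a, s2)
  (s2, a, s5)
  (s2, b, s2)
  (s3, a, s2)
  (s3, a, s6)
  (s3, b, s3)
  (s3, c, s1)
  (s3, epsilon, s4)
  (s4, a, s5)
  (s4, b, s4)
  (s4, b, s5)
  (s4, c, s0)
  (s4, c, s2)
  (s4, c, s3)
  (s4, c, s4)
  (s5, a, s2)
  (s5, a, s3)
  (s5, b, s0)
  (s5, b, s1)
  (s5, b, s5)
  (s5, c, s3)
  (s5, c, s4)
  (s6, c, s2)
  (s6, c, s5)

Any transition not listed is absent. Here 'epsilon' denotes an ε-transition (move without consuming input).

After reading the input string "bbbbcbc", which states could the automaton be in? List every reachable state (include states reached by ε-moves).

Start: ε-closure({s0}) = {s0, s6}.
Read 'b': {s0, s6} → ∅.
The set is empty and remains empty for the remaining 6 symbols.

∅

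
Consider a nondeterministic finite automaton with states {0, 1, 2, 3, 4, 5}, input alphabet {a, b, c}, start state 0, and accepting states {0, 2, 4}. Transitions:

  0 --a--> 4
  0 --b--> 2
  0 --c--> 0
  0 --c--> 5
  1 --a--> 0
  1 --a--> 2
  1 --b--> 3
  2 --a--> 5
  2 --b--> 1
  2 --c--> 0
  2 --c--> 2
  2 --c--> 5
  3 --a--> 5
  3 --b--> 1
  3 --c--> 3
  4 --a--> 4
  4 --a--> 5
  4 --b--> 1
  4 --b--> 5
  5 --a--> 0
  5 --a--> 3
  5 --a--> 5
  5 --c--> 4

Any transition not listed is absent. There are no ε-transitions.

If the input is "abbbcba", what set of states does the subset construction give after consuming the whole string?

∅

Start in {0}.
Read 'a': {0} → {4}.
Read 'b': {4} → {1, 5}.
Read 'b': {1, 5} → {3}.
Read 'b': {3} → {1}.
Read 'c': {1} → ∅.
The set is empty and remains empty for the remaining 2 symbols.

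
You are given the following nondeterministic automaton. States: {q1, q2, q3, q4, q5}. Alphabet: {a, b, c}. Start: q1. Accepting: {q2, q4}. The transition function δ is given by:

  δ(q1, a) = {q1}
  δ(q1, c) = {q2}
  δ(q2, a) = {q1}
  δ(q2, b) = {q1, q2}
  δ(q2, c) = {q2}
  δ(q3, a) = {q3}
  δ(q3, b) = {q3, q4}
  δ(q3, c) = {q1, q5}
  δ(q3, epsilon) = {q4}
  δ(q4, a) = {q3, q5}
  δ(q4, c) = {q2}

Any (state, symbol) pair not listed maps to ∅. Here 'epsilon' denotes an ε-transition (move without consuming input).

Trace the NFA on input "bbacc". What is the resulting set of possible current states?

∅

Start in {q1}.
Read 'b': q1→∅; now ∅.
The set is empty and remains empty for the remaining 4 symbols.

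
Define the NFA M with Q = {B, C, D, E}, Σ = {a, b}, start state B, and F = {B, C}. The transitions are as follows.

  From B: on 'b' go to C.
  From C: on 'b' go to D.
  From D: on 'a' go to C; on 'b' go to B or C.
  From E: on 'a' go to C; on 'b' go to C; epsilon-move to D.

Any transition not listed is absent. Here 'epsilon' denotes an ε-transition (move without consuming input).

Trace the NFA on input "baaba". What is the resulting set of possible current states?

Start in {B}.
Read 'b': B→{C}; now {C}.
Read 'a': C→∅; now ∅.
The set is empty and remains empty for the remaining 3 symbols.

∅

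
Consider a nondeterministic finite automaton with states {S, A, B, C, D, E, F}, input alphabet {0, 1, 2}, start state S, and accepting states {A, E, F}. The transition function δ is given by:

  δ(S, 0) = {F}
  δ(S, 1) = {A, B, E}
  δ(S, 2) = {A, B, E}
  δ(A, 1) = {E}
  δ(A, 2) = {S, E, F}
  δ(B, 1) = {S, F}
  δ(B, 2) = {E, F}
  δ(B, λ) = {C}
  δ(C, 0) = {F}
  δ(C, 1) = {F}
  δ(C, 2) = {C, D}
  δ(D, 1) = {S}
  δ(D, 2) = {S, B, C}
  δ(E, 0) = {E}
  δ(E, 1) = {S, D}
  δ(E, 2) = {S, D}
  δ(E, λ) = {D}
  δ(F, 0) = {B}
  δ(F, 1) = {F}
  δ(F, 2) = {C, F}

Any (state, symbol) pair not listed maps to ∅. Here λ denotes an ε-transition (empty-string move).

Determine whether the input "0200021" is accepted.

Yes

Start in {S}.
Read '0': {S} → {F}.
Read '2': {F} → {C, F}.
Read '0': {C, F} → {B, C, F}.
Read '0': {B, C, F} → {B, C, F}.
Read '0': {B, C, F} → {B, C, F}.
Read '2': {B, C, F} → {C, D, E, F}.
Read '1': {C, D, E, F} → {S, D, F}.
The final set {S, D, F} contains the accepting state F.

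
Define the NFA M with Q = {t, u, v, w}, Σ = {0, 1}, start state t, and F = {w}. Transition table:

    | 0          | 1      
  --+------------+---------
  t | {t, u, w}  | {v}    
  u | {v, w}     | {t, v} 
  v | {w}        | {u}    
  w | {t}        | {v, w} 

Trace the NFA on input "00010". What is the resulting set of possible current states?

Start in {t}.
Read '0': {t} → {t, u, w}.
Read '0': {t, u, w} → {t, u, v, w}.
Read '0': {t, u, v, w} → {t, u, v, w}.
Read '1': {t, u, v, w} → {t, u, v, w}.
Read '0': {t, u, v, w} → {t, u, v, w}.

{t, u, v, w}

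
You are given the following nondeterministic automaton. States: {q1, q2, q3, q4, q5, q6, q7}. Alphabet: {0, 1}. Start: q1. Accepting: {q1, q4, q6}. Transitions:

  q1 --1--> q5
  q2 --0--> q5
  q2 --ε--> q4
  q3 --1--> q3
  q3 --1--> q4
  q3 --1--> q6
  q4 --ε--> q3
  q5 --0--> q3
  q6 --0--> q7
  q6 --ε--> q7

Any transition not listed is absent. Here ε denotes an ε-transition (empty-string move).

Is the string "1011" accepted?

Yes

Start in {q1}.
Read '1': {q1} → {q5}.
Read '0': {q5} → {q3}.
Read '1': {q3} → {q3, q4, q6, q7}.
Read '1': {q3, q4, q6, q7} → {q3, q4, q6, q7}.
The final set {q3, q4, q6, q7} contains the accepting states q4, q6.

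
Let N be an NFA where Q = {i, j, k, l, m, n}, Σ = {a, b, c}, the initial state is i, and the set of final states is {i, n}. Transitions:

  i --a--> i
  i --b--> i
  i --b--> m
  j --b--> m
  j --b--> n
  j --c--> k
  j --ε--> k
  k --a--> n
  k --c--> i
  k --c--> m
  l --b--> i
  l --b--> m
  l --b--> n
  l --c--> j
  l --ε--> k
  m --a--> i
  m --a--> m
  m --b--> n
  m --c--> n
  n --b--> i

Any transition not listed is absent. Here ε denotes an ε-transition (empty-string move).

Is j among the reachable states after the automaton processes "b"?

No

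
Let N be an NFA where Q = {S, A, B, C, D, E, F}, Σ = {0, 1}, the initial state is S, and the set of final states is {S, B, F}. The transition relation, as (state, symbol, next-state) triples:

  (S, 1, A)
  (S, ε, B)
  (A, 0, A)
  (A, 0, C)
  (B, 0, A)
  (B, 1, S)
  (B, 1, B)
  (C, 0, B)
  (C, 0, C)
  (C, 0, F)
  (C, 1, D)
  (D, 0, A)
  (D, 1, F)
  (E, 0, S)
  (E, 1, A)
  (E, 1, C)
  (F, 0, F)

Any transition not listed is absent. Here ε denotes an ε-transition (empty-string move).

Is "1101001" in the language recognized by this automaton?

No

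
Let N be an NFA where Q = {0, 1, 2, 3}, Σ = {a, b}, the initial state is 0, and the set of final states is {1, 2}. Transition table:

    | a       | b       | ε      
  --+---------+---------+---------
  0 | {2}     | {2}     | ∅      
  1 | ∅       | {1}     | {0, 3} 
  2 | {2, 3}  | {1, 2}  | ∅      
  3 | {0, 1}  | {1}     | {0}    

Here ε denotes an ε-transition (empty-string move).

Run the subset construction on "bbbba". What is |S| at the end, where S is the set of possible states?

4

Start in {0}.
Read 'b': 0→{2}; now {2}.
Read 'b': 2→{1, 2}; union {1, 2}; ε-closure = {0, 1, 2, 3}.
Read 'b': 0→{2}, 1→{1}, 2→{1, 2}, 3→{1}; union {1, 2}; ε-closure = {0, 1, 2, 3}.
Read 'b': 0→{2}, 1→{1}, 2→{1, 2}, 3→{1}; union {1, 2}; ε-closure = {0, 1, 2, 3}.
Read 'a': 0→{2}, 1→∅, 2→{2, 3}, 3→{0, 1}; now {0, 1, 2, 3}.
That set has 4 states.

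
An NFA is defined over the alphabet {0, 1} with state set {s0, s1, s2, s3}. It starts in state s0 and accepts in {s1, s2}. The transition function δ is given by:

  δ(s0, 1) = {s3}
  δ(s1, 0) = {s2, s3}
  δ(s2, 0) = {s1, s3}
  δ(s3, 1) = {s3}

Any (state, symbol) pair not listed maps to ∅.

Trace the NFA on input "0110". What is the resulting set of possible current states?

Start in {s0}.
Read '0': s0→∅; now ∅.
The set is empty and remains empty for the remaining 3 symbols.

∅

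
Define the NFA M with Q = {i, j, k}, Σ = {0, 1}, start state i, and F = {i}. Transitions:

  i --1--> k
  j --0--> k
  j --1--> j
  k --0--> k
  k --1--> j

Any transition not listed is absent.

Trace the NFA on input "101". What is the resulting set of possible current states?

Start in {i}.
Read '1': i→{k}; now {k}.
Read '0': k→{k}; now {k}.
Read '1': k→{j}; now {j}.

{j}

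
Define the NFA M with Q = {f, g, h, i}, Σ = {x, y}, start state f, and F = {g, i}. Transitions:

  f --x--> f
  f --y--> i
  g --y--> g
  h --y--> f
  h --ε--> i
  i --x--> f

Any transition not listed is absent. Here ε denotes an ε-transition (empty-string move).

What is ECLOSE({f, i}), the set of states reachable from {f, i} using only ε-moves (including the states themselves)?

{f, i}

Begin with {f, i}.
No ε-moves leave this set, so the closure equals the set itself.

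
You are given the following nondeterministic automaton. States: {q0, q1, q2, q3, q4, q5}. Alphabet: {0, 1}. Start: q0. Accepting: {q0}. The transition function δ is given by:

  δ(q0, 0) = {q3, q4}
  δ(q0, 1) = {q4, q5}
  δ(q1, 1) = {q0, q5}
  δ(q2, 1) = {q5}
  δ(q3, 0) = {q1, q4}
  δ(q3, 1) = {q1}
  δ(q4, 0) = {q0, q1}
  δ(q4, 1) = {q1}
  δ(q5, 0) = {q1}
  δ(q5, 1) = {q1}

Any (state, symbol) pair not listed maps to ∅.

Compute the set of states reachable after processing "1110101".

Start in {q0}.
Read '1': q0→{q4, q5}; now {q4, q5}.
Read '1': q4→{q1}, q5→{q1}; now {q1}.
Read '1': q1→{q0, q5}; now {q0, q5}.
Read '0': q0→{q3, q4}, q5→{q1}; now {q1, q3, q4}.
Read '1': q1→{q0, q5}, q3→{q1}, q4→{q1}; now {q0, q1, q5}.
Read '0': q0→{q3, q4}, q1→∅, q5→{q1}; now {q1, q3, q4}.
Read '1': q1→{q0, q5}, q3→{q1}, q4→{q1}; now {q0, q1, q5}.

{q0, q1, q5}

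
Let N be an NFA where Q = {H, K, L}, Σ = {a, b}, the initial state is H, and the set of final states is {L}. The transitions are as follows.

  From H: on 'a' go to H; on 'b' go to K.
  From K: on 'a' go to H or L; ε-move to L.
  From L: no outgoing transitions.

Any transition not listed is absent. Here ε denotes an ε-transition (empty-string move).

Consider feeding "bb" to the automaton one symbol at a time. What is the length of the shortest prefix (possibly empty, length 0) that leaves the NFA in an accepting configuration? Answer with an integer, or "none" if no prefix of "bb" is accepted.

Start in {H}.
Read 'b': H→{K}; union {K}; ε-closure = {K, L}.
None of the earlier sets intersect F, but {K, L} does.

1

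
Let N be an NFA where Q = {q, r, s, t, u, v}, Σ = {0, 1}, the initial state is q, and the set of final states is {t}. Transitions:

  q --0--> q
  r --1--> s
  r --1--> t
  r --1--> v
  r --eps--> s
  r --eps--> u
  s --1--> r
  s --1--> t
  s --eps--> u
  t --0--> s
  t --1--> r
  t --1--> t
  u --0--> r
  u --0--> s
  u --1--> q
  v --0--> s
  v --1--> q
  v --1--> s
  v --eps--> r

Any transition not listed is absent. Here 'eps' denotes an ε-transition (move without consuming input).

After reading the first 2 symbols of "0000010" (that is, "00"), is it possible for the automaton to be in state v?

No

Start in {q}.
Read '0': q→{q}; now {q}.
Read '0': q→{q}; now {q}.
State v is not in {q}.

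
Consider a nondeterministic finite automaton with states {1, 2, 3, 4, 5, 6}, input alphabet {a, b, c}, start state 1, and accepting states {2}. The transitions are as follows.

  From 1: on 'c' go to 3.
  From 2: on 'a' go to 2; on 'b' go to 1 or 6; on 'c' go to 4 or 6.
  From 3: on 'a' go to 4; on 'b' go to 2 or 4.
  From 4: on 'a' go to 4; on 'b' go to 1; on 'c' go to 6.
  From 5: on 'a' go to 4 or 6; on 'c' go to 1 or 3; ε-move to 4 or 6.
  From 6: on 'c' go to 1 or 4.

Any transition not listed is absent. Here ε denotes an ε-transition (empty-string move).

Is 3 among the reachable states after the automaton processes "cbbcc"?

Yes

Start in {1}.
Read 'c': {1} → {3}.
Read 'b': {3} → {2, 4}.
Read 'b': {2, 4} → {1, 6}.
Read 'c': {1, 6} → {1, 3, 4}.
Read 'c': {1, 3, 4} → {3, 6}.
State 3 is in {3, 6}.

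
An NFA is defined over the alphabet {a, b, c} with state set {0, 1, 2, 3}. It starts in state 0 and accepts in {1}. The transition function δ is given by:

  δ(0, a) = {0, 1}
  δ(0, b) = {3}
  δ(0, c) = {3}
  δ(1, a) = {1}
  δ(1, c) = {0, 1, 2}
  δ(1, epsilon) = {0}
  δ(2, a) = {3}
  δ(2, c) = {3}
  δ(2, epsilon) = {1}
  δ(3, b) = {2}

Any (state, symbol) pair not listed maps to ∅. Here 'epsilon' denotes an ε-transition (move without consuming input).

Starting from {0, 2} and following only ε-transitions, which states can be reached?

Begin with {0, 2}.
ε-move 2 → 1; add 1.

{0, 1, 2}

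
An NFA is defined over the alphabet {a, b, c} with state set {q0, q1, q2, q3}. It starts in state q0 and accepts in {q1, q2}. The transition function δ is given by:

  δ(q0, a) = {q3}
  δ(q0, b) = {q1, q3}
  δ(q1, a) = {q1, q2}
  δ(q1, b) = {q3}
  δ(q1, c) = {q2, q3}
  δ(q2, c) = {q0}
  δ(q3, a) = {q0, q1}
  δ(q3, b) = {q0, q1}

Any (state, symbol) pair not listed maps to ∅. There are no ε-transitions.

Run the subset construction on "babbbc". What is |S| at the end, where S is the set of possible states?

2

Start in {q0}.
Read 'b': {q0} → {q1, q3}.
Read 'a': {q1, q3} → {q0, q1, q2}.
Read 'b': {q0, q1, q2} → {q1, q3}.
Read 'b': {q1, q3} → {q0, q1, q3}.
Read 'b': {q0, q1, q3} → {q0, q1, q3}.
Read 'c': {q0, q1, q3} → {q2, q3}.
That set has 2 states.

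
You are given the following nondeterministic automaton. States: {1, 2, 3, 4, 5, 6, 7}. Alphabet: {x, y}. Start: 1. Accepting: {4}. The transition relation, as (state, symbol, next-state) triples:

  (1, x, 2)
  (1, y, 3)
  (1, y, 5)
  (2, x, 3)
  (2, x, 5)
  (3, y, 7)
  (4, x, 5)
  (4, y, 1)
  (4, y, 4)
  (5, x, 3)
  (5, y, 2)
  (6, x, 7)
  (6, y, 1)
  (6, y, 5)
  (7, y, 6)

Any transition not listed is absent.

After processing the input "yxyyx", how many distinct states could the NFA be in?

1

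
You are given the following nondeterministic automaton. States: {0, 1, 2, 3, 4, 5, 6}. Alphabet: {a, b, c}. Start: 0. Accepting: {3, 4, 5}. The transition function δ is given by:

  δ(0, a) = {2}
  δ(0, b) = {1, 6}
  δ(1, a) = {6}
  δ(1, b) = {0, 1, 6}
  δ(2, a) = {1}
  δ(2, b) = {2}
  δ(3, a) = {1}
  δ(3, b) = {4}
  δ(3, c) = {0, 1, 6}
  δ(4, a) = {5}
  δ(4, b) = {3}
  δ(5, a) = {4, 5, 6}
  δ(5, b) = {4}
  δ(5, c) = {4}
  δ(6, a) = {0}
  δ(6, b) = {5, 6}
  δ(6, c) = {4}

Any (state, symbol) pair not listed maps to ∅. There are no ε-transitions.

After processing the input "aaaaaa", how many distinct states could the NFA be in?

1

Start in {0}.
Read 'a': {0} → {2}.
Read 'a': {2} → {1}.
Read 'a': {1} → {6}.
Read 'a': {6} → {0}.
Read 'a': {0} → {2}.
Read 'a': {2} → {1}.
That set has 1 state.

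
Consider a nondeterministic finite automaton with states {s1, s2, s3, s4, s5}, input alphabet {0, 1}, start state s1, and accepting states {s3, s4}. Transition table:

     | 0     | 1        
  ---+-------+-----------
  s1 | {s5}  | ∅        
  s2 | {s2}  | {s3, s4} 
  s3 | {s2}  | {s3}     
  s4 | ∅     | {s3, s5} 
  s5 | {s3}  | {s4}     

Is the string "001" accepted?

Start in {s1}.
Read '0': s1→{s5}; now {s5}.
Read '0': s5→{s3}; now {s3}.
Read '1': s3→{s3}; now {s3}.
The final set {s3} contains the accepting state s3.

Yes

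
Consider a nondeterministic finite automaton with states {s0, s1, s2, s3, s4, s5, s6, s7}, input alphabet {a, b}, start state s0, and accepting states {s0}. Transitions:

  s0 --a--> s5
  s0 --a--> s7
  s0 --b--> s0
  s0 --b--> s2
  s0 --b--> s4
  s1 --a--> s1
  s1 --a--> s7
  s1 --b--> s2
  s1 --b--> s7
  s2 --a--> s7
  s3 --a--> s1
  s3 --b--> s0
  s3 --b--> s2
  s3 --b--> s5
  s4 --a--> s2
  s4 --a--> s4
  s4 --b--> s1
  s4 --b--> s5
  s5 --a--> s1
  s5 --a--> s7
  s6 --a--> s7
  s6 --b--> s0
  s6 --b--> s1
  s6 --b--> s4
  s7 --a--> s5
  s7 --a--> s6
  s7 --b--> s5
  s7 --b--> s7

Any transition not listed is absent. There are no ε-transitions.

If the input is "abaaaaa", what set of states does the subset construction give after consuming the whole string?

{s1, s5, s6, s7}

Start in {s0}.
Read 'a': s0→{s5, s7}; now {s5, s7}.
Read 'b': s5→∅, s7→{s5, s7}; now {s5, s7}.
Read 'a': s5→{s1, s7}, s7→{s5, s6}; now {s1, s5, s6, s7}.
Read 'a': s1→{s1, s7}, s5→{s1, s7}, s6→{s7}, s7→{s5, s6}; now {s1, s5, s6, s7}.
Read 'a': s1→{s1, s7}, s5→{s1, s7}, s6→{s7}, s7→{s5, s6}; now {s1, s5, s6, s7}.
Read 'a': s1→{s1, s7}, s5→{s1, s7}, s6→{s7}, s7→{s5, s6}; now {s1, s5, s6, s7}.
Read 'a': s1→{s1, s7}, s5→{s1, s7}, s6→{s7}, s7→{s5, s6}; now {s1, s5, s6, s7}.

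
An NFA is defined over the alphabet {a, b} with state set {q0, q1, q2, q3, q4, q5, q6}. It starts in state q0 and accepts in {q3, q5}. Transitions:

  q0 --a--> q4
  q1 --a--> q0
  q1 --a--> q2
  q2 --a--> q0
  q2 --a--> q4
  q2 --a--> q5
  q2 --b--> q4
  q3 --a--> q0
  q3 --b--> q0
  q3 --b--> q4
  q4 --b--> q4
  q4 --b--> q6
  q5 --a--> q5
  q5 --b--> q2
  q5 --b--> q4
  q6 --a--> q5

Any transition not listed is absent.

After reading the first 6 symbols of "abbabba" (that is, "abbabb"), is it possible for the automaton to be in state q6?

Start in {q0}.
Read 'a': q0→{q4}; now {q4}.
Read 'b': q4→{q4, q6}; now {q4, q6}.
Read 'b': q4→{q4, q6}, q6→∅; now {q4, q6}.
Read 'a': q4→∅, q6→{q5}; now {q5}.
Read 'b': q5→{q2, q4}; now {q2, q4}.
Read 'b': q2→{q4}, q4→{q4, q6}; now {q4, q6}.
State q6 is in {q4, q6}.

Yes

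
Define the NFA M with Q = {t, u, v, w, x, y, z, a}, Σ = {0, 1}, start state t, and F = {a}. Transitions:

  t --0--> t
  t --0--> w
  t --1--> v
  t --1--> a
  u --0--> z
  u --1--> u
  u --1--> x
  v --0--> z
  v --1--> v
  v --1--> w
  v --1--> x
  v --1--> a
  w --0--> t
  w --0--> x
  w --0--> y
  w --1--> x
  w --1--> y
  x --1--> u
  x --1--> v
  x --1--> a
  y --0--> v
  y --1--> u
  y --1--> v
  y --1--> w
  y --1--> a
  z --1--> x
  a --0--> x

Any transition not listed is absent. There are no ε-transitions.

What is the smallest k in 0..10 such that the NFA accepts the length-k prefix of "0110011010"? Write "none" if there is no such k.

2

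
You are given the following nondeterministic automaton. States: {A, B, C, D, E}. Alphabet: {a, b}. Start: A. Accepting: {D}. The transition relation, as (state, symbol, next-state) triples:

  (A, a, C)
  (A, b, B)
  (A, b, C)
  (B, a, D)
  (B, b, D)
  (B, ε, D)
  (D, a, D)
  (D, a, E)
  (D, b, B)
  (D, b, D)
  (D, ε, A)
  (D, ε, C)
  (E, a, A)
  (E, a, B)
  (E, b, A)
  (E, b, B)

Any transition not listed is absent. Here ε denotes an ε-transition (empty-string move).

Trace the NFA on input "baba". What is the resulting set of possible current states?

{A, C, D, E}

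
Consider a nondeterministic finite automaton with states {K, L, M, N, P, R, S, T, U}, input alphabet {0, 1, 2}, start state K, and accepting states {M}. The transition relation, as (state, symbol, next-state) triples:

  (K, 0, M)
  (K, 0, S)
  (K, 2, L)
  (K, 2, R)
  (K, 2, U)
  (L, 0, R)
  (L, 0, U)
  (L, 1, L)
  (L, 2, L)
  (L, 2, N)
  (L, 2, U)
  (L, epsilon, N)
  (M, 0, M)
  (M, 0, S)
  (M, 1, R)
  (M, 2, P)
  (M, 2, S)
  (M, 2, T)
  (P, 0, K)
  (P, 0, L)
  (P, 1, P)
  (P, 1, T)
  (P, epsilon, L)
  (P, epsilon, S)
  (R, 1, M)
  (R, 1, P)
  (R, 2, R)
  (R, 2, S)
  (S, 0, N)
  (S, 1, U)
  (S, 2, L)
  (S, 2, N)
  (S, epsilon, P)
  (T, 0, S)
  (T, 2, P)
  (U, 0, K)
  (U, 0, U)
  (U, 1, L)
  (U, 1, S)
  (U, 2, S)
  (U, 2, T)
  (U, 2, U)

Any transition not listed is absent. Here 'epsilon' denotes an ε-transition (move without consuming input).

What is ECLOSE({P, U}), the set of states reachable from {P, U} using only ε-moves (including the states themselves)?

{L, N, P, S, U}

Begin with {P, U}.
ε-move P → L; add L.
ε-move P → S; add S.
ε-move L → N; add N.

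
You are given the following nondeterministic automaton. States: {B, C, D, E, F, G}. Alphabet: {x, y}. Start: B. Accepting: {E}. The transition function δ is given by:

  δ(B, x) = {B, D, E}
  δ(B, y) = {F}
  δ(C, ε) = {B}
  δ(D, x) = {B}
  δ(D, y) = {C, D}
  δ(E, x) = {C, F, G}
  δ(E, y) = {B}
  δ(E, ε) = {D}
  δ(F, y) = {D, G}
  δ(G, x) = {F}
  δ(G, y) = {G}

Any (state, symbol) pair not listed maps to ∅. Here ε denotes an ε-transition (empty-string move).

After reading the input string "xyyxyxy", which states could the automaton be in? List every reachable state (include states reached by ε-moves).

Start in {B}.
Read 'x': {B} → {B, D, E}.
Read 'y': {B, D, E} → {B, C, D, F}.
Read 'y': {B, C, D, F} → {B, C, D, F, G}.
Read 'x': {B, C, D, F, G} → {B, D, E, F}.
Read 'y': {B, D, E, F} → {B, C, D, F, G}.
Read 'x': {B, C, D, F, G} → {B, D, E, F}.
Read 'y': {B, D, E, F} → {B, C, D, F, G}.

{B, C, D, F, G}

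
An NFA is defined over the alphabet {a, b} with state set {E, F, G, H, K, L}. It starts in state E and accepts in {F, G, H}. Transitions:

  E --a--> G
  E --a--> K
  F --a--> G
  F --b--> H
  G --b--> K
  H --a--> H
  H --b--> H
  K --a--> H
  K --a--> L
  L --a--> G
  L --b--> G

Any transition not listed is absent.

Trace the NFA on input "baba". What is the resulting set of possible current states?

∅

Start in {E}.
Read 'b': E→∅; now ∅.
The set is empty and remains empty for the remaining 3 symbols.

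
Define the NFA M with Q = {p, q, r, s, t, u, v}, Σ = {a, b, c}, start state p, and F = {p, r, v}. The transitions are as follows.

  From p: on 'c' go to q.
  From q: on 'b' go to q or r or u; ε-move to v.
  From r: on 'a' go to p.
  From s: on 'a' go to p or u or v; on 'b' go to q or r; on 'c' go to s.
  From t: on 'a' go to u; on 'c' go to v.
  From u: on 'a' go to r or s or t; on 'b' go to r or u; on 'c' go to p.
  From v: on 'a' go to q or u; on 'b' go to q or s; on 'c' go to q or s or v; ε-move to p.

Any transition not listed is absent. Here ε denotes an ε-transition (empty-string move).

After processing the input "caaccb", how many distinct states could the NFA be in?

6

Start in {p}.
Read 'c': p→{q}; union {q}; ε-closure = {p, q, v}.
Read 'a': p→∅, q→∅, v→{q, u}; union {q, u}; ε-closure = {p, q, u, v}.
Read 'a': p→∅, q→∅, u→{r, s, t}, v→{q, u}; union {q, r, s, t, u}; ε-closure = {p, q, r, s, t, u, v}.
Read 'c': p→{q}, q→∅, r→∅, s→{s}, t→{v}, u→{p}, v→{q, s, v}; now {p, q, s, v}.
Read 'c': p→{q}, q→∅, s→{s}, v→{q, s, v}; union {q, s, v}; ε-closure = {p, q, s, v}.
Read 'b': p→∅, q→{q, r, u}, s→{q, r}, v→{q, s}; union {q, r, s, u}; ε-closure = {p, q, r, s, u, v}.
That set has 6 states.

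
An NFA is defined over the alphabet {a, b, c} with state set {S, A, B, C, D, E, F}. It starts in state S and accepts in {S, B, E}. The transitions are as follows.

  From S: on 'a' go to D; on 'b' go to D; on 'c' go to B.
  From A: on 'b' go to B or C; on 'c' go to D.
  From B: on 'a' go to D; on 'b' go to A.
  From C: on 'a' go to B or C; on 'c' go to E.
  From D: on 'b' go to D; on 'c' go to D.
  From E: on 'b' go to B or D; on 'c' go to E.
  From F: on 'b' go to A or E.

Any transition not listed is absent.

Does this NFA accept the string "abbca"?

No

Start in {S}.
Read 'a': S→{D}; now {D}.
Read 'b': D→{D}; now {D}.
Read 'b': D→{D}; now {D}.
Read 'c': D→{D}; now {D}.
Read 'a': D→∅; now ∅.
The final set ∅ contains no accepting state.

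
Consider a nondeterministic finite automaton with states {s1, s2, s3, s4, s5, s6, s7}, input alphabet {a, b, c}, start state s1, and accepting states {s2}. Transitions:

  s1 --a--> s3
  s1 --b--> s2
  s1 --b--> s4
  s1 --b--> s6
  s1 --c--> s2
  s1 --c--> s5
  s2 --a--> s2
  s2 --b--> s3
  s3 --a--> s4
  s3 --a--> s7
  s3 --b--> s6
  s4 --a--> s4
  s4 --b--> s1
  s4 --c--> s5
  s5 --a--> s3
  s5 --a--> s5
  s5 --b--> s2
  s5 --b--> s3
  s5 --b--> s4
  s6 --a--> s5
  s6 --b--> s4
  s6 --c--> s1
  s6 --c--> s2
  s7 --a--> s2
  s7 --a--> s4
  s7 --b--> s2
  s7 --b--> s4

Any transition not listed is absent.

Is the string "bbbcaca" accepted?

No

Start in {s1}.
Read 'b': s1→{s2, s4, s6}; now {s2, s4, s6}.
Read 'b': s2→{s3}, s4→{s1}, s6→{s4}; now {s1, s3, s4}.
Read 'b': s1→{s2, s4, s6}, s3→{s6}, s4→{s1}; now {s1, s2, s4, s6}.
Read 'c': s1→{s2, s5}, s2→∅, s4→{s5}, s6→{s1, s2}; now {s1, s2, s5}.
Read 'a': s1→{s3}, s2→{s2}, s5→{s3, s5}; now {s2, s3, s5}.
Read 'c': s2→∅, s3→∅, s5→∅; now ∅.
The set is empty and remains empty for the remaining 1 symbol.
The final set ∅ contains no accepting state.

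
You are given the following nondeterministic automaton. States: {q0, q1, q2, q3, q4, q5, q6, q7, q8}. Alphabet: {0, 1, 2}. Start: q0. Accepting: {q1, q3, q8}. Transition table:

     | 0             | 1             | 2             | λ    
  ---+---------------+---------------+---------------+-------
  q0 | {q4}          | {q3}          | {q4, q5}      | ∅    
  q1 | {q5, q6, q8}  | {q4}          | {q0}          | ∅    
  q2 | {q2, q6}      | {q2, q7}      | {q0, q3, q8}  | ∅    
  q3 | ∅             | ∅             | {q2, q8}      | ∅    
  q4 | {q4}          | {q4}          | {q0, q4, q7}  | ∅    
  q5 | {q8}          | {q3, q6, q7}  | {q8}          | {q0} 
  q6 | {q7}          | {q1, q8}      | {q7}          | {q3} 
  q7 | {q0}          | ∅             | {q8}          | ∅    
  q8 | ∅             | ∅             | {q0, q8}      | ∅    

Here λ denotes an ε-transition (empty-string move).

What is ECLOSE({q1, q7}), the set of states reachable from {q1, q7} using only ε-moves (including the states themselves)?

{q1, q7}

Begin with {q1, q7}.
No ε-moves leave this set, so the closure equals the set itself.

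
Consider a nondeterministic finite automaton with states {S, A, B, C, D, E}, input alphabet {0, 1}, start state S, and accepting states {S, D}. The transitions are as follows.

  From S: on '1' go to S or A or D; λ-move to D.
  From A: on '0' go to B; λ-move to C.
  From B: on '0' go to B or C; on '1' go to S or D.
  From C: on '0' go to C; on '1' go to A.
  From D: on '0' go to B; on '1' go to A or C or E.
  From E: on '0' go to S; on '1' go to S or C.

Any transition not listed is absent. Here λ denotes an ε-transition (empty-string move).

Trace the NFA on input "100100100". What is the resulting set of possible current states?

{B, C}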